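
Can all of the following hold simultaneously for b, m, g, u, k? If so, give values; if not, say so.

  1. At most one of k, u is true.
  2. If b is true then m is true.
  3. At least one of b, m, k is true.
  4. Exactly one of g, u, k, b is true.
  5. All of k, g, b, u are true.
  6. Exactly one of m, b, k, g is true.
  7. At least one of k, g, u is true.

The formula is unsatisfiable.

Case b = True:
  (2) with b=T forces m = True.
  Constraint (6) is violated (m=T, b=T) — contradiction.
Case b = False:
  Constraint (5) is violated (b=F) — contradiction.
Both cases fail — unsatisfiable.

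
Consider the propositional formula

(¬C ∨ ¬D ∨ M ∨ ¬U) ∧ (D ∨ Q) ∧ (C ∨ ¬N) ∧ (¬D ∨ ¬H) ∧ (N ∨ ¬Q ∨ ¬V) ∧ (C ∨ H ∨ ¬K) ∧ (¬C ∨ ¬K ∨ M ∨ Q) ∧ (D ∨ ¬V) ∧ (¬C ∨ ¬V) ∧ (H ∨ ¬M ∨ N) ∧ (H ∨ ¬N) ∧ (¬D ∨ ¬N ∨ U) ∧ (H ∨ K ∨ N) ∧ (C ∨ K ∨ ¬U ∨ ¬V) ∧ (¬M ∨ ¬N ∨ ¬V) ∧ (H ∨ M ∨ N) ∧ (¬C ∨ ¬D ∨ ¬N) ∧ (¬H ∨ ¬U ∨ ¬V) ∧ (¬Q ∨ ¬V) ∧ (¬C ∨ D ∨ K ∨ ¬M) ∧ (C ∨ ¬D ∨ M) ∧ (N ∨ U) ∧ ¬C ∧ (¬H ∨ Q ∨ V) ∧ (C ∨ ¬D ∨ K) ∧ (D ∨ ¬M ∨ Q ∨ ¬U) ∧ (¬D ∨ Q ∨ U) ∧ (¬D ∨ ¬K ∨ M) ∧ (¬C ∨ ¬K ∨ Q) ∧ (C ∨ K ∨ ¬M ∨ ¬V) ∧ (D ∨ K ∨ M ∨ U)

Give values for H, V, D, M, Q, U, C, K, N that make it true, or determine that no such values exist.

H = True, V = False, D = False, M = False, Q = True, U = True, C = False, K = False, N = False

Unit clause (¬C) forces C = False.
In (C ∨ ¬N) only ¬N is left, so N = False.
In (N ∨ U) only U is left, so U = True.
Try H = False:
  (C ∨ H ∨ ¬K) forces K = False.
  clause (H ∨ K ∨ N) is falsified — backtrack.
So H = True.
  then (¬D ∨ ¬H) forces D = False.
  then (D ∨ ¬V) forces V = False.
  then (¬H ∨ Q ∨ V) forces Q = True.
Set M = False.
Set K = False.
All clauses satisfied.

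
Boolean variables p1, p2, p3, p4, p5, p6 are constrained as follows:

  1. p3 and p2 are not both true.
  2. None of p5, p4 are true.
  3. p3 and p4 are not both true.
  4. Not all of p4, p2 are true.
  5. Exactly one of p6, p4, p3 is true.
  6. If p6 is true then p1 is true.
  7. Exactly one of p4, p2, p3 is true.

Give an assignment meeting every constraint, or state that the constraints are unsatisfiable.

p1: True; p2: False; p3: True; p4: False; p5: False; p6: False

  (1) p3=T, p2=F — not both ✓
  (2) {p5, p4}: 0 true — none ✓
  (3) p3=T, p4=F — not both ✓
  (4) {p4, p2}: 0/2 true — not all ✓
  (5) {p6, p4, p3}: 1 true — exactly one ✓
  (6) p6=F ⇒ p1: vacuous ✓
  (7) {p4, p2, p3}: 1 true — exactly one ✓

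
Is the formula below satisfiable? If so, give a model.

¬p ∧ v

p=F; v=T

  ¬p = True
Both conjuncts True, so the formula holds.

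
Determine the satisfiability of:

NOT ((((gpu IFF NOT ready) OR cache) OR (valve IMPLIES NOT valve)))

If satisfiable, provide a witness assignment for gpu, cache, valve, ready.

gpu = True, cache = False, valve = True, ready = True

  NOT ((((gpu IFF NOT ready) OR cache) OR (valve IMPLIES NOT valve))) = True
    ((gpu IFF NOT ready) OR cache) OR (valve IMPLIES NOT valve) = False
      (gpu IFF NOT ready) OR cache = False
        gpu IFF NOT ready = False
          NOT ready = False
      valve IMPLIES NOT valve = False
        NOT valve = False
The formula evaluates to True.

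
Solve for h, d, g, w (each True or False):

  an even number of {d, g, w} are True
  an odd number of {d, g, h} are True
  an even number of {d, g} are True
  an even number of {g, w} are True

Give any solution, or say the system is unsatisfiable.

h: True, d: False, g: False, w: False

{d, g, w}: 0 true → even ✓
{d, g, h}: 1 true → odd ✓
{d, g}: 0 true → even ✓
{g, w}: 0 true → even ✓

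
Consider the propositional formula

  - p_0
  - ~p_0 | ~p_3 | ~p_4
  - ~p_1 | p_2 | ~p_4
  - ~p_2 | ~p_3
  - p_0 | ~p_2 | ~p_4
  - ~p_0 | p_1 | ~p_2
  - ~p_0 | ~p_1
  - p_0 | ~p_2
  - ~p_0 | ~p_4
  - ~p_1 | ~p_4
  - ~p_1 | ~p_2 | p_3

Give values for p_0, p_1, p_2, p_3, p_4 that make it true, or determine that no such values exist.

p_0=T, p_1=F, p_2=F, p_3=T, p_4=F

Unit clause (p_0) forces p_0 = True.
In (~p_0 | ~p_1) only ~p_1 is left, so p_1 = False.
In (~p_0 | ~p_4) only ~p_4 is left, so p_4 = False.
In (~p_0 | p_1 | ~p_2) only ~p_2 is left, so p_2 = False.
Set p_3 = True.
All clauses satisfied.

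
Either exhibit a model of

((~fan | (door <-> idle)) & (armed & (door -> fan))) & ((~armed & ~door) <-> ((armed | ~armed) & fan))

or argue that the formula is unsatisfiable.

fan=F, door=F, idle=F, armed=T

  (~fan | (door <-> idle)) & (armed & (door -> fan)) = True
    ~fan | (door <-> idle) = True
      ~fan = True
      door <-> idle = True
    armed & (door -> fan) = True
      door -> fan = True
  (~armed & ~door) <-> ((armed | ~armed) & fan) = True
    ~armed & ~door = False
      ~armed = False
      ~door = True
    (armed | ~armed) & fan = False
      armed | ~armed = True
        ~armed = False
Both conjuncts True, so the formula holds.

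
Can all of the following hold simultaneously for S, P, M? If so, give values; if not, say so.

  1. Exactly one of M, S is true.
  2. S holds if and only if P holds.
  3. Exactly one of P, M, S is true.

S = False, P = False, M = True

  (1) {M, S}: 1 true — exactly one ✓
  (2) S=F, P=F — same ✓
  (3) {P, M, S}: 1 true — exactly one ✓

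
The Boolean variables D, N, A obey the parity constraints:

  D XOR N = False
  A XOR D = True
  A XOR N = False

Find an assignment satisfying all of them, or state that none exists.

Adding constraints 1, 2, 3 mod 2: every variable appears an even number of times on the left, so the left side is 0.
But the right sides sum to 1 (mod 2). 0 ≠ 1 — the system is inconsistent.

The formula is unsatisfiable.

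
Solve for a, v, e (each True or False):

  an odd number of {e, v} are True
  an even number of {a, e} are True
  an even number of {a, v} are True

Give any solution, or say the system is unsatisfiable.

Adding constraints 1, 2, 3 mod 2: every variable appears an even number of times on the left, so the left side is 0.
But the right sides sum to 1 (mod 2). 0 ≠ 1 — the system is inconsistent.

The formula is unsatisfiable.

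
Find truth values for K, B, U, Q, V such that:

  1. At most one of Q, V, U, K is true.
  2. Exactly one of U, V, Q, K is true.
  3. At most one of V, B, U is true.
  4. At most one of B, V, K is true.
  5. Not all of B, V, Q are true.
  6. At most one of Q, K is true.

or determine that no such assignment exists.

K = False; B = True; U = False; Q = True; V = False

  (1) {Q, V, U, K}: 1 true — at most one ✓
  (2) {U, V, Q, K}: 1 true — exactly one ✓
  (3) {V, B, U}: 1 true — at most one ✓
  (4) {B, V, K}: 1 true — at most one ✓
  (5) {B, V, Q}: 2/3 true — not all ✓
  (6) {Q, K}: 1 true — at most one ✓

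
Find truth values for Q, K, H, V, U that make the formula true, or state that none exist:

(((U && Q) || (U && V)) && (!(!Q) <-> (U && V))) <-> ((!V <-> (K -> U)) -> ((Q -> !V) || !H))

Q = True; K = False; H = True; V = True; U = True

  (((U && Q) || (U && V)) && (!(!Q) <-> (U && V))) <-> ((!V <-> (K -> U)) -> ((Q -> !V) || !H)) = True
    ((U && Q) || (U && V)) && (!(!Q) <-> (U && V)) = True
      (U && Q) || (U && V) = True
        U && Q = True
        U && V = True
      !(!Q) <-> (U && V) = True
        !(!Q) = True
          !Q = False
        U && V = True
    (!V <-> (K -> U)) -> ((Q -> !V) || !H) = True
      !V <-> (K -> U) = False
        !V = False
        K -> U = True
      (Q -> !V) || !H = False
        Q -> !V = False
          !V = False
        !H = False
The formula evaluates to True.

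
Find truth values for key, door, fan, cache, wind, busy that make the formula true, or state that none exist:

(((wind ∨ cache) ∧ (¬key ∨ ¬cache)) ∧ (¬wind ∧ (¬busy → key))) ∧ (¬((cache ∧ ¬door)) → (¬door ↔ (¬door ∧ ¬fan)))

key = False, door = True, fan = False, cache = True, wind = False, busy = True

  ((wind ∨ cache) ∧ (¬key ∨ ¬cache)) ∧ (¬wind ∧ (¬busy → key)) = True
    (wind ∨ cache) ∧ (¬key ∨ ¬cache) = True
      wind ∨ cache = True
      ¬key ∨ ¬cache = True
        ¬key = True
        ¬cache = False
    ¬wind ∧ (¬busy → key) = True
      ¬wind = True
      ¬busy → key = True
        ¬busy = False
  ¬((cache ∧ ¬door)) → (¬door ↔ (¬door ∧ ¬fan)) = True
    ¬((cache ∧ ¬door)) = True
      cache ∧ ¬door = False
        ¬door = False
    ¬door ↔ (¬door ∧ ¬fan) = True
      ¬door = False
      ¬door ∧ ¬fan = False
        ¬door = False
        ¬fan = True
Both conjuncts True, so the formula holds.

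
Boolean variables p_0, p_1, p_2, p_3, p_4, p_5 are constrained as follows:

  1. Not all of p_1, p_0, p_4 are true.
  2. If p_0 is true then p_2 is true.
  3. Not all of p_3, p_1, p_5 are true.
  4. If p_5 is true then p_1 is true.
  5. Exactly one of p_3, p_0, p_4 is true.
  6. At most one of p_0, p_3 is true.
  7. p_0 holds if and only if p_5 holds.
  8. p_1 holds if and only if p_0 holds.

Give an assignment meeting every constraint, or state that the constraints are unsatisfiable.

p_0=F, p_1=F, p_2=T, p_3=T, p_4=F, p_5=F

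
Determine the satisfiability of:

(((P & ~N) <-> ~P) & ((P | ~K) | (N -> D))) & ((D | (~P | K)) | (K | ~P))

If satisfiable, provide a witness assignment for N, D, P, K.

N=T, D=F, P=T, K=T

  ((P & ~N) <-> ~P) & ((P | ~K) | (N -> D)) = True
    (P & ~N) <-> ~P = True
      P & ~N = False
        ~N = False
      ~P = False
    (P | ~K) | (N -> D) = True
      P | ~K = True
        ~K = False
      N -> D = False
  (D | (~P | K)) | (K | ~P) = True
    D | (~P | K) = True
      ~P | K = True
        ~P = False
    K | ~P = True
      ~P = False
Both conjuncts True, so the formula holds.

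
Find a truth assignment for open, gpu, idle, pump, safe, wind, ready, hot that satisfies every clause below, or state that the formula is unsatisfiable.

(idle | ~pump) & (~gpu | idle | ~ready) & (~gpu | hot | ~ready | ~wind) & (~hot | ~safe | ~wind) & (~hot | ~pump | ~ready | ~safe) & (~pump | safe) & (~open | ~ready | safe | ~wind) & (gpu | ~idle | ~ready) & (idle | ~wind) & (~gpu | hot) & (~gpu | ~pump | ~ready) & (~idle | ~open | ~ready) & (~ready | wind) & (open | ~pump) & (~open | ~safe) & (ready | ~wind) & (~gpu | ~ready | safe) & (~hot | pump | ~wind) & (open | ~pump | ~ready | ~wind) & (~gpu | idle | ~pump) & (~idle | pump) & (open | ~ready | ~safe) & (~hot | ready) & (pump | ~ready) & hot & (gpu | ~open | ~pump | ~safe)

UNSATISFIABLE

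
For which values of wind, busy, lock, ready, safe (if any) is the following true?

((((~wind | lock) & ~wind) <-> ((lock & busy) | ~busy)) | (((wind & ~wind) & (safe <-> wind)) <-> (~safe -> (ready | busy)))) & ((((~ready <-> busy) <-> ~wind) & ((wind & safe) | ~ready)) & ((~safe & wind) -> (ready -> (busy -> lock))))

wind: False, busy: True, lock: True, ready: False, safe: False

  (((~wind | lock) & ~wind) <-> ((lock & busy) | ~busy)) | (((wind & ~wind) & (safe <-> wind)) <-> (~safe -> (ready | busy))) = True
    ((~wind | lock) & ~wind) <-> ((lock & busy) | ~busy) = True
      (~wind | lock) & ~wind = True
        ~wind | lock = True
          ~wind = True
        ~wind = True
      (lock & busy) | ~busy = True
        lock & busy = True
        ~busy = False
    ((wind & ~wind) & (safe <-> wind)) <-> (~safe -> (ready | busy)) = False
      (wind & ~wind) & (safe <-> wind) = False
        wind & ~wind = False
          ~wind = True
        safe <-> wind = True
      ~safe -> (ready | busy) = True
        ~safe = True
        ready | busy = True
  (((~ready <-> busy) <-> ~wind) & ((wind & safe) | ~ready)) & ((~safe & wind) -> (ready -> (busy -> lock))) = True
    ((~ready <-> busy) <-> ~wind) & ((wind & safe) | ~ready) = True
      (~ready <-> busy) <-> ~wind = True
        ~ready <-> busy = True
          ~ready = True
        ~wind = True
      (wind & safe) | ~ready = True
        wind & safe = False
        ~ready = True
    (~safe & wind) -> (ready -> (busy -> lock)) = True
      ~safe & wind = False
        ~safe = True
      ready -> (busy -> lock) = True
        busy -> lock = True
Both conjuncts True, so the formula holds.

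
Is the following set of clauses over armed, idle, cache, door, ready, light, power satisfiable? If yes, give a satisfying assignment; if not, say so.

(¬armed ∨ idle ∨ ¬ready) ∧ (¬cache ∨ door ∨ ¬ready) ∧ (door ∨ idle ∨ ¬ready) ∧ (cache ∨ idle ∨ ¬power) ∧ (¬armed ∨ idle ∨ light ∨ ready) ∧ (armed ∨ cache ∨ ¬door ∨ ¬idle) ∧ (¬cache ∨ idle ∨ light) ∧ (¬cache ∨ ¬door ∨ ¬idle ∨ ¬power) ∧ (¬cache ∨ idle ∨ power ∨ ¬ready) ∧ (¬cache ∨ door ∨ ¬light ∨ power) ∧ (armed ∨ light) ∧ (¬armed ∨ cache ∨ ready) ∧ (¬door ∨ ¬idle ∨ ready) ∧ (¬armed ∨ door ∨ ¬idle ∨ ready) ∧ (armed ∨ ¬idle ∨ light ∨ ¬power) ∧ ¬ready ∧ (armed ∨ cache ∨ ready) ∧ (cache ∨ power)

Unit clause (¬ready) forces ready = False.
Set armed = True.
  then (¬armed ∨ cache ∨ ready) forces cache = True.
Try idle = True:
  (¬door ∨ ¬idle ∨ ready) forces door = False.
  clause (¬armed ∨ door ∨ ¬idle ∨ ready) is falsified — backtrack.
So idle = False.
  then (¬armed ∨ idle ∨ light ∨ ready) forces light = True.
Set door = True.
Set power = True.
All clauses satisfied.

armed = True, idle = False, cache = True, door = True, ready = False, light = True, power = True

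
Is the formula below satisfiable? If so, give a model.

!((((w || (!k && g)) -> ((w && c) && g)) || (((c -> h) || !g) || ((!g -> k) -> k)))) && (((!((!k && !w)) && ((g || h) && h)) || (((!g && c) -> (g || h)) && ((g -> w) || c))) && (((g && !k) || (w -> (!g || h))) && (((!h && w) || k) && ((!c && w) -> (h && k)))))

UNSATISFIABLE

Case g = True: the formula simplifies to !((((w || !k) -> (w && c)) || ((c -> h) || k))) && (((!((!k && !w)) && h) || (w || c)) && ((!k || (w -> h)) && (((!h && w) || k) && ((!c && w) -> (h && k))))).
  c = True: simplifies to !((((w || !k) -> w) || (h || k))) && ((!k || (w -> h)) && ((!h && w) || k)).
    w = True: the conjunct !((((w || !k) -> w) || (h || k))) becomes !((True || (h || k))) = False.
    w = False: simplifies to !((k || (h || k))) && k.
      k = True: the conjunct !((k || (h || k))) becomes !((True || True)) = False.
      k = False: the conjunct k is False.
  c = False: the conjunct !((((w || !k) -> (w && c)) || ((c -> h) || k))) becomes !((!((w || !k)) || True)) = False.
Case g = False: the conjunct !((((w || (!k && g)) -> ((w && c) && g)) || (((c -> h) || !g) || ((!g -> k) -> k)))) becomes !((!w || True)) = False.
Both cases fail — unsatisfiable.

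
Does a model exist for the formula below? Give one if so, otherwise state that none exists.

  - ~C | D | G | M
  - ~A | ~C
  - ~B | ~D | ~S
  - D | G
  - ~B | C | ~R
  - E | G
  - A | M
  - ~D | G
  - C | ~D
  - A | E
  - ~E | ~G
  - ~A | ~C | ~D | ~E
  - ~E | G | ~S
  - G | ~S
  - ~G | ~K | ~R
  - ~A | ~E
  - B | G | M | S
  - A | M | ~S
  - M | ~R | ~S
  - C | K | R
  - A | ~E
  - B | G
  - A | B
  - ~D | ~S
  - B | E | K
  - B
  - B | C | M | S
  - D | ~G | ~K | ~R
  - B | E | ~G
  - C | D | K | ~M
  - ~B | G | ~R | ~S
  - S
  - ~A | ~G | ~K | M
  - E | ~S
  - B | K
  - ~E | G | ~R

Case S = True:
  (G | ~S) forces G = True.
  (~E | ~G) forces E = False.
  Clause (E | ~S) is falsified — contradiction.
Case S = False:
  Clause (S) is falsified — contradiction.
Both cases fail, so the formula is unsatisfiable.

The formula is unsatisfiable.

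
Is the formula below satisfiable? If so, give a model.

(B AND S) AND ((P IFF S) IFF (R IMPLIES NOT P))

P: True; R: False; B: True; S: True

  B AND S = True
  (P IFF S) IFF (R IMPLIES NOT P) = True
    P IFF S = True
    R IMPLIES NOT P = True
      NOT P = False
Both conjuncts True, so the formula holds.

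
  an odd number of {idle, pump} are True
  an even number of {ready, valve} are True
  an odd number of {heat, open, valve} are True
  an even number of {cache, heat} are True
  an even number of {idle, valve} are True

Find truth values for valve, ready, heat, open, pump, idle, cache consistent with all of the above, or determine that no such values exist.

valve: False, ready: False, heat: False, open: True, pump: True, idle: False, cache: False

{idle, pump}: 1 true → odd ✓
{ready, valve}: 0 true → even ✓
{heat, open, valve}: 1 true → odd ✓
{cache, heat}: 0 true → even ✓
{idle, valve}: 0 true → even ✓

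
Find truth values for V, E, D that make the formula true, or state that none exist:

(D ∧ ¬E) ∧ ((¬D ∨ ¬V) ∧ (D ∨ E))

V=F; E=F; D=T

  D ∧ ¬E = True
    ¬E = True
  (¬D ∨ ¬V) ∧ (D ∨ E) = True
    ¬D ∨ ¬V = True
      ¬D = False
      ¬V = True
    D ∨ E = True
Both conjuncts True, so the formula holds.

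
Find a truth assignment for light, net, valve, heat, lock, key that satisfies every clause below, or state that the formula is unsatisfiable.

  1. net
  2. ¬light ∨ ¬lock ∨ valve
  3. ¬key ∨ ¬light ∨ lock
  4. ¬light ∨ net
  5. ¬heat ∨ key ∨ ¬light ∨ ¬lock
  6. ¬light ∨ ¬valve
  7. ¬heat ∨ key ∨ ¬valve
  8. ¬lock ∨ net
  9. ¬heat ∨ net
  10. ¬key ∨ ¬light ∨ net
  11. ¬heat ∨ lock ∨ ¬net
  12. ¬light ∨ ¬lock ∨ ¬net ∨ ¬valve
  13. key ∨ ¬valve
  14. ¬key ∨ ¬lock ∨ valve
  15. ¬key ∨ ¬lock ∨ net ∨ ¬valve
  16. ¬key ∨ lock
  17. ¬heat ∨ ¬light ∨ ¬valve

Unit clause (net) forces net = True.
Set light = False.
Set valve = True.
  then (key ∨ ¬valve) forces key = True.
  then (¬key ∨ lock) forces lock = True.
Set heat = False.
All clauses satisfied.

light = False, net = True, valve = True, heat = False, lock = True, key = True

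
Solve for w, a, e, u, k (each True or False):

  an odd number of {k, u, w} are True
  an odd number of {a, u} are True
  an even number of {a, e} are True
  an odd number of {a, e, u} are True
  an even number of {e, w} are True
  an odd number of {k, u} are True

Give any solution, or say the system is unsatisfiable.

w: False; a: False; e: False; u: True; k: False

{k, u, w}: 1 true → odd ✓
{a, u}: 1 true → odd ✓
{a, e}: 0 true → even ✓
{a, e, u}: 1 true → odd ✓
{e, w}: 0 true → even ✓
{k, u}: 1 true → odd ✓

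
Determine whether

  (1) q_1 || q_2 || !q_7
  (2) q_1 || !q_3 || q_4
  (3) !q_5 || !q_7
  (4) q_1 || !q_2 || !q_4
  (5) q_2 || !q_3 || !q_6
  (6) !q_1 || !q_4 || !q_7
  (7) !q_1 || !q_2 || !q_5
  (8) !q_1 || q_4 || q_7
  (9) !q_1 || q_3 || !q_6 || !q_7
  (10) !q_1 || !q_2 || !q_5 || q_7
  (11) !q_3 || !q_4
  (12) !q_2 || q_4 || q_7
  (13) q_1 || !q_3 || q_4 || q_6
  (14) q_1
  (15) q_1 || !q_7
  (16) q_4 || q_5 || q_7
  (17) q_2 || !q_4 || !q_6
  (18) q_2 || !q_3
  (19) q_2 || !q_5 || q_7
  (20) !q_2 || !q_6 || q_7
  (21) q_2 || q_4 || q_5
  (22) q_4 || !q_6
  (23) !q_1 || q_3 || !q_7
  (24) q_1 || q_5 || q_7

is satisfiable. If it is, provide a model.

q_1 = True, q_2 = True, q_3 = False, q_4 = True, q_5 = False, q_6 = False, q_7 = False

Unit clause (q_1) forces q_1 = True.
Set q_2 = True.
  then (!q_1 || !q_2 || !q_5) forces q_5 = False.
Set q_3 = False.
  then (!q_1 || q_3 || !q_7) forces q_7 = False.
  then (!q_1 || q_4 || q_7) forces q_4 = True.
  then (!q_2 || !q_6 || q_7) forces q_6 = False.
All clauses satisfied.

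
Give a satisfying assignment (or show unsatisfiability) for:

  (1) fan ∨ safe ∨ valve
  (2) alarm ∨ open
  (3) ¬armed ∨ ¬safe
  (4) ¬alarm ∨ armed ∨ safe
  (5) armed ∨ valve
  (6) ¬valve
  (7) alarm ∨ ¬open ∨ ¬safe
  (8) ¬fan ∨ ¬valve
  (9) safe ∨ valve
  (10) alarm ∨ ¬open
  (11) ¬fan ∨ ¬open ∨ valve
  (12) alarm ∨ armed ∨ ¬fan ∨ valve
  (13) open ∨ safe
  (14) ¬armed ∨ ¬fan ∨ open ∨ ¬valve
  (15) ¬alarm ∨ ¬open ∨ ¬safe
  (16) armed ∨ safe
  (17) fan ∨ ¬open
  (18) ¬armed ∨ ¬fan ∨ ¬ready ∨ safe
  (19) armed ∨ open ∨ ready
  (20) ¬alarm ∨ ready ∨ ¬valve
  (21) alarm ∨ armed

Case valve = True:
  Clause (¬valve) is falsified — contradiction.
Case valve = False:
  (armed ∨ valve) forces armed = True.
  (¬armed ∨ ¬safe) forces safe = False.
  Clause (safe ∨ valve) is falsified — contradiction.
Both cases fail, so the formula is unsatisfiable.

The formula is unsatisfiable.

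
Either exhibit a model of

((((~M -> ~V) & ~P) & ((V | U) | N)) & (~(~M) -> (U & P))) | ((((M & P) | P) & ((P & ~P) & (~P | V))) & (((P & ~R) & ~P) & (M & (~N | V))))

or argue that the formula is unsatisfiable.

M: False, R: True, N: False, U: True, V: False, P: False

  ((((~M -> ~V) & ~P) & ((V | U) | N)) & (~(~M) -> (U & P))) | ((((M & P) | P) & ((P & ~P) & (~P | V))) & (((P & ~R) & ~P) & (M & (~N | V)))) = True
    (((~M -> ~V) & ~P) & ((V | U) | N)) & (~(~M) -> (U & P)) = True
      ((~M -> ~V) & ~P) & ((V | U) | N) = True
        (~M -> ~V) & ~P = True
          ~M -> ~V = True
            ~M = True
            ~V = True
          ~P = True
        (V | U) | N = True
          V | U = True
      ~(~M) -> (U & P) = True
        ~(~M) = False
          ~M = True
        U & P = False
    (((M & P) | P) & ((P & ~P) & (~P | V))) & (((P & ~R) & ~P) & (M & (~N | V))) = False
      ((M & P) | P) & ((P & ~P) & (~P | V)) = False
        (M & P) | P = False
          M & P = False
        (P & ~P) & (~P | V) = False
          P & ~P = False
            ~P = True
          ~P | V = True
            ~P = True
      ((P & ~R) & ~P) & (M & (~N | V)) = False
        (P & ~R) & ~P = False
          P & ~R = False
            ~R = False
          ~P = True
        M & (~N | V) = False
          ~N | V = True
            ~N = True
The formula evaluates to True.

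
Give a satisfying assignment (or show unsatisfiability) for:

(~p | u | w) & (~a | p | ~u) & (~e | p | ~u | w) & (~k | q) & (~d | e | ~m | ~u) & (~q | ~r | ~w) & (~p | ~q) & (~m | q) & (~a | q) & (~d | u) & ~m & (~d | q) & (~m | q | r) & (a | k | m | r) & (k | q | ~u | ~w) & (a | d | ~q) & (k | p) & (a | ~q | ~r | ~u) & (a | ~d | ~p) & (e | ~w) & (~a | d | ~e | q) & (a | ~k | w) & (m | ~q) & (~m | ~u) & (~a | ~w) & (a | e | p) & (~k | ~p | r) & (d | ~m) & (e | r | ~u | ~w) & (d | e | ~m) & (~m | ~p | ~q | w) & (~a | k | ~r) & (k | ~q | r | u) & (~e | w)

Unit clause (~m) forces m = False.
In (m | ~q) only ~q is left, so q = False.
In (~k | q) only ~k is left, so k = False.
In (~a | q) only ~a is left, so a = False.
In (~d | q) only ~d is left, so d = False.
In (a | k | m | r) only r is left, so r = True.
In (k | p) only p is left, so p = True.
Set u = False.
  then (~p | u | w) forces w = True.
  then (e | ~w) forces e = True.
All clauses satisfied.

u = False, k = False, m = False, d = False, w = True, p = True, e = True, a = False, r = True, q = False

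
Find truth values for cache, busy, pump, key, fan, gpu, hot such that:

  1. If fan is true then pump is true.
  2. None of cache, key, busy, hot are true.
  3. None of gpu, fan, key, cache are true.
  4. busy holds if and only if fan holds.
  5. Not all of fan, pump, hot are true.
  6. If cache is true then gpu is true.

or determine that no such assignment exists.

cache=F, busy=F, pump=F, key=F, fan=F, gpu=F, hot=F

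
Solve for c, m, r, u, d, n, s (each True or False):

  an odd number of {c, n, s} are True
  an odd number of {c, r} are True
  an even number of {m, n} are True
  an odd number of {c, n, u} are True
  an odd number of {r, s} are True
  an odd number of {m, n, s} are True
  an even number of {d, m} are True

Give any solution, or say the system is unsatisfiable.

c = True, m = True, r = False, u = True, d = True, n = True, s = True

{c, n, s}: 3 true → odd ✓
{c, r}: 1 true → odd ✓
{m, n}: 2 true → even ✓
{c, n, u}: 3 true → odd ✓
{r, s}: 1 true → odd ✓
{m, n, s}: 3 true → odd ✓
{d, m}: 2 true → even ✓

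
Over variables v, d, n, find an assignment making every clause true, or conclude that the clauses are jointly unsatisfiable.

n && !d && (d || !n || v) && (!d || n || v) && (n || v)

v = True, d = False, n = True

Unit clause (n) forces n = True.
Unit clause (!d) forces d = False.
In (d || !n || v) only v is left, so v = True.
Check each clause:
  (n): n holds.
  (!d): !d holds.
  (d || !n || v): v holds.
  (!d || n || v): !d holds.
  (n || v): n holds.
All clauses satisfied.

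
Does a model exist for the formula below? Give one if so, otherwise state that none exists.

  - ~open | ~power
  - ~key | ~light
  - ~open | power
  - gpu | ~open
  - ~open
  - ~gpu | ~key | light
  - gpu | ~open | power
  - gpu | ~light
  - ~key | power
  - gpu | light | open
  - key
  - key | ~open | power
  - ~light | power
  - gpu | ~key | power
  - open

The formula is unsatisfiable.

Case open = True:
  Clause (~open) is falsified — contradiction.
Case open = False:
  Clause (open) is falsified — contradiction.
Both cases fail, so the formula is unsatisfiable.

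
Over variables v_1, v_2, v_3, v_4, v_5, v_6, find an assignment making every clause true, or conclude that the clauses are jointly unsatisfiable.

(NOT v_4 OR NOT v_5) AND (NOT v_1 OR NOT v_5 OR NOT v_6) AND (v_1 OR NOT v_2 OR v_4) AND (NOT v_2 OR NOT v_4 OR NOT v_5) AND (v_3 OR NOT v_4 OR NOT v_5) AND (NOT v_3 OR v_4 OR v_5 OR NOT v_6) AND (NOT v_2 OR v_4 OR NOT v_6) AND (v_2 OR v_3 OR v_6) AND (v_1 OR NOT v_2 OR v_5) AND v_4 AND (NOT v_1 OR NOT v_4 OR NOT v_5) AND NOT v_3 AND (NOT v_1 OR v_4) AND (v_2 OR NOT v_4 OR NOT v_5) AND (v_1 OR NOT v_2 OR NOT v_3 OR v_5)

Unit clause (v_4) forces v_4 = True.
Unit clause (NOT v_3) forces v_3 = False.
In (NOT v_4 OR NOT v_5) only NOT v_5 is left, so v_5 = False.
Set v_1 = True.
Set v_2 = True.
Set v_6 = False.
All clauses satisfied.

v_1 = True, v_2 = True, v_3 = False, v_4 = True, v_5 = False, v_6 = False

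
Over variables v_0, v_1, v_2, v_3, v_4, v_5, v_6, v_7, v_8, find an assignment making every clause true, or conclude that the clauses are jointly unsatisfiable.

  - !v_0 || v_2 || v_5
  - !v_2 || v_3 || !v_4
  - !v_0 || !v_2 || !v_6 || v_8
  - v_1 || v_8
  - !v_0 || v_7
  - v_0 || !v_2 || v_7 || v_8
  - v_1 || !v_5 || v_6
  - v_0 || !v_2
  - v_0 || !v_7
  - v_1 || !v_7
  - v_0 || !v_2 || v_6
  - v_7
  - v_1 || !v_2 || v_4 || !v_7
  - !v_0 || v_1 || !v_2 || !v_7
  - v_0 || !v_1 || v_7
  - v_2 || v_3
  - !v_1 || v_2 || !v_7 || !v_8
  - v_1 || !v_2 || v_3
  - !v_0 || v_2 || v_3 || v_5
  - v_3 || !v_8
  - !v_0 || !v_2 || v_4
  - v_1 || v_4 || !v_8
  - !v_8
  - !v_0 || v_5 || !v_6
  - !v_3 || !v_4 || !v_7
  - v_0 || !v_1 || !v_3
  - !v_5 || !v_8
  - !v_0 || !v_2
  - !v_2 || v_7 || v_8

Unit clause (v_7) forces v_7 = True.
Unit clause (!v_8) forces v_8 = False.
In (v_1 || v_8) only v_1 is left, so v_1 = True.
In (v_0 || !v_7) only v_0 is left, so v_0 = True.
In (!v_0 || !v_2) only !v_2 is left, so v_2 = False.
In (!v_0 || v_2 || v_5) only v_5 is left, so v_5 = True.
In (v_2 || v_3) only v_3 is left, so v_3 = True.
In (!v_3 || !v_4 || !v_7) only !v_4 is left, so v_4 = False.
Set v_6 = True.
All clauses satisfied.

v_0: True, v_1: True, v_2: False, v_3: True, v_4: False, v_5: True, v_6: True, v_7: True, v_8: False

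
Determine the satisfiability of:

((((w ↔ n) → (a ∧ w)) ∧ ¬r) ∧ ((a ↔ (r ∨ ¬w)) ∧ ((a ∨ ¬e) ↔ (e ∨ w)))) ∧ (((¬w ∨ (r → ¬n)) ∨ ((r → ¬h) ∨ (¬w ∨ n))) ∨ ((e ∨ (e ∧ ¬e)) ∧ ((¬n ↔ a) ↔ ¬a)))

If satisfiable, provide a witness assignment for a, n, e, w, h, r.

a=F, n=F, e=F, w=T, h=F, r=F

  (((w ↔ n) → (a ∧ w)) ∧ ¬r) ∧ ((a ↔ (r ∨ ¬w)) ∧ ((a ∨ ¬e) ↔ (e ∨ w))) = True
    ((w ↔ n) → (a ∧ w)) ∧ ¬r = True
      (w ↔ n) → (a ∧ w) = True
        w ↔ n = False
        a ∧ w = False
      ¬r = True
    (a ↔ (r ∨ ¬w)) ∧ ((a ∨ ¬e) ↔ (e ∨ w)) = True
      a ↔ (r ∨ ¬w) = True
        r ∨ ¬w = False
          ¬w = False
      (a ∨ ¬e) ↔ (e ∨ w) = True
        a ∨ ¬e = True
          ¬e = True
        e ∨ w = True
  ((¬w ∨ (r → ¬n)) ∨ ((r → ¬h) ∨ (¬w ∨ n))) ∨ ((e ∨ (e ∧ ¬e)) ∧ ((¬n ↔ a) ↔ ¬a)) = True
    (¬w ∨ (r → ¬n)) ∨ ((r → ¬h) ∨ (¬w ∨ n)) = True
      ¬w ∨ (r → ¬n) = True
        ¬w = False
        r → ¬n = True
          ¬n = True
      (r → ¬h) ∨ (¬w ∨ n) = True
        r → ¬h = True
          ¬h = True
        ¬w ∨ n = False
          ¬w = False
    (e ∨ (e ∧ ¬e)) ∧ ((¬n ↔ a) ↔ ¬a) = False
      e ∨ (e ∧ ¬e) = False
        e ∧ ¬e = False
          ¬e = True
      (¬n ↔ a) ↔ ¬a = False
        ¬n ↔ a = False
          ¬n = True
        ¬a = True
Both conjuncts True, so the formula holds.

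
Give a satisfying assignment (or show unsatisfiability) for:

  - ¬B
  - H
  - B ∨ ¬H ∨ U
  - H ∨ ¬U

H = True, B = False, U = True

Unit clause (¬B) forces B = False.
Unit clause (H) forces H = True.
In (B ∨ ¬H ∨ U) only U is left, so U = True.
Check each clause:
  (¬B): ¬B holds.
  (H): H holds.
  (B ∨ ¬H ∨ U): U holds.
  (H ∨ ¬U): H holds.
All clauses satisfied.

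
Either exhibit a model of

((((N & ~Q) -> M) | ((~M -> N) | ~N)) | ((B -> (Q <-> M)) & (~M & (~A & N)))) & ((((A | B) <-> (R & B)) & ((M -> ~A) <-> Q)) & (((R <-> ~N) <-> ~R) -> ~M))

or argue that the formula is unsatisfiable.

A: False, Q: True, R: True, M: False, B: False, N: True

  (((N & ~Q) -> M) | ((~M -> N) | ~N)) | ((B -> (Q <-> M)) & (~M & (~A & N))) = True
    ((N & ~Q) -> M) | ((~M -> N) | ~N) = True
      (N & ~Q) -> M = True
        N & ~Q = False
          ~Q = False
      (~M -> N) | ~N = True
        ~M -> N = True
          ~M = True
        ~N = False
    (B -> (Q <-> M)) & (~M & (~A & N)) = True
      B -> (Q <-> M) = True
        Q <-> M = False
      ~M & (~A & N) = True
        ~M = True
        ~A & N = True
          ~A = True
  (((A | B) <-> (R & B)) & ((M -> ~A) <-> Q)) & (((R <-> ~N) <-> ~R) -> ~M) = True
    ((A | B) <-> (R & B)) & ((M -> ~A) <-> Q) = True
      (A | B) <-> (R & B) = True
        A | B = False
        R & B = False
      (M -> ~A) <-> Q = True
        M -> ~A = True
          ~A = True
    ((R <-> ~N) <-> ~R) -> ~M = True
      (R <-> ~N) <-> ~R = True
        R <-> ~N = False
          ~N = False
        ~R = False
      ~M = True
Both conjuncts True, so the formula holds.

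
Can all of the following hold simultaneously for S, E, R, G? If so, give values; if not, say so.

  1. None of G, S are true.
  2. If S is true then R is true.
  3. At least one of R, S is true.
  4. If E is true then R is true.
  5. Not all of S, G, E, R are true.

S: False, E: True, R: True, G: False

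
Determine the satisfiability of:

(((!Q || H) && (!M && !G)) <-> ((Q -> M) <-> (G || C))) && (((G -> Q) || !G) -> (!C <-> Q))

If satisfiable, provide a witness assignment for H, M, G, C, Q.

H = False, M = False, G = False, C = True, Q = False

  ((!Q || H) && (!M && !G)) <-> ((Q -> M) <-> (G || C)) = True
    (!Q || H) && (!M && !G) = True
      !Q || H = True
        !Q = True
      !M && !G = True
        !M = True
        !G = True
    (Q -> M) <-> (G || C) = True
      Q -> M = True
      G || C = True
  ((G -> Q) || !G) -> (!C <-> Q) = True
    (G -> Q) || !G = True
      G -> Q = True
      !G = True
    !C <-> Q = True
      !C = False
Both conjuncts True, so the formula holds.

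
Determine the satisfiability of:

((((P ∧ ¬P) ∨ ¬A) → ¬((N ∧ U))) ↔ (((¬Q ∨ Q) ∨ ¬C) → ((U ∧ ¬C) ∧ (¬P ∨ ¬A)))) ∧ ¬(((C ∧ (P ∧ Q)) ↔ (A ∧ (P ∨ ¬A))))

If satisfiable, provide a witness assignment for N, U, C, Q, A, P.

N = True; U = True; C = True; Q = True; A = False; P = True

  (((P ∧ ¬P) ∨ ¬A) → ¬((N ∧ U))) ↔ (((¬Q ∨ Q) ∨ ¬C) → ((U ∧ ¬C) ∧ (¬P ∨ ¬A))) = True
    ((P ∧ ¬P) ∨ ¬A) → ¬((N ∧ U)) = False
      (P ∧ ¬P) ∨ ¬A = True
        P ∧ ¬P = False
          ¬P = False
        ¬A = True
      ¬((N ∧ U)) = False
        N ∧ U = True
    ((¬Q ∨ Q) ∨ ¬C) → ((U ∧ ¬C) ∧ (¬P ∨ ¬A)) = False
      (¬Q ∨ Q) ∨ ¬C = True
        ¬Q ∨ Q = True
          ¬Q = False
        ¬C = False
      (U ∧ ¬C) ∧ (¬P ∨ ¬A) = False
        U ∧ ¬C = False
          ¬C = False
        ¬P ∨ ¬A = True
          ¬P = False
          ¬A = True
  ¬(((C ∧ (P ∧ Q)) ↔ (A ∧ (P ∨ ¬A)))) = True
    (C ∧ (P ∧ Q)) ↔ (A ∧ (P ∨ ¬A)) = False
      C ∧ (P ∧ Q) = True
        P ∧ Q = True
      A ∧ (P ∨ ¬A) = False
        P ∨ ¬A = True
          ¬A = True
Both conjuncts True, so the formula holds.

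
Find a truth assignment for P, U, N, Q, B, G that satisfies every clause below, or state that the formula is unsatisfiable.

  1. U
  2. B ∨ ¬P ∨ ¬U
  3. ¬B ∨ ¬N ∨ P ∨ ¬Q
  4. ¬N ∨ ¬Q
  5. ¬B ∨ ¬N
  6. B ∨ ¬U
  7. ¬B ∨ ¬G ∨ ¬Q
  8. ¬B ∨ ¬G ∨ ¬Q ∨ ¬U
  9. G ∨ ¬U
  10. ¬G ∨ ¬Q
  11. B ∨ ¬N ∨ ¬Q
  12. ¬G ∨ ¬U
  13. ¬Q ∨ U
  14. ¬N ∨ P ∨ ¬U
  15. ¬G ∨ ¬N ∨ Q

UNSATISFIABLE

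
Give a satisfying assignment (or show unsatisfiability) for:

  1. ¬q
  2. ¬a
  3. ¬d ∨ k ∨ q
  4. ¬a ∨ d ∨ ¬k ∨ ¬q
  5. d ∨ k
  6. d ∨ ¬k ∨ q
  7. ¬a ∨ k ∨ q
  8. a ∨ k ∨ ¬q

d = True, q = False, a = False, k = True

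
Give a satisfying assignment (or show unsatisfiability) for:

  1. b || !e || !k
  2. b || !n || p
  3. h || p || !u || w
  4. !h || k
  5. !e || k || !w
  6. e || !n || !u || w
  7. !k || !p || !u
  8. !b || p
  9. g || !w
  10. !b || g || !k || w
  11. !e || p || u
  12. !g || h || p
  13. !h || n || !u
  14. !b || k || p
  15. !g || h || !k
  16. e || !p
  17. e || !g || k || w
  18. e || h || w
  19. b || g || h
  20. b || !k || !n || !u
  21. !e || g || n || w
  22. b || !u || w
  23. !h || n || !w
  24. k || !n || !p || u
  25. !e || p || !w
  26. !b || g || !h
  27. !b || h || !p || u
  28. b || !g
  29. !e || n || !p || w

k=T, w=T, g=T, h=T, e=T, u=F, p=T, b=T, n=T

Set k = True.
Set w = True.
  then (g || !w) forces g = True.
  then (!g || h || !k) forces h = True.
  then (!h || n || !w) forces n = True.
  then (b || !g) forces b = True.
  then (!b || p) forces p = True.
  then (e || !p) forces e = True.
  then (!k || !p || !u) forces u = False.
All clauses satisfied.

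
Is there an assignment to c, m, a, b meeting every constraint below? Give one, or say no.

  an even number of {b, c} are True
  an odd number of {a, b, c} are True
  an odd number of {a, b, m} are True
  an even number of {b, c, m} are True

c = False; m = False; a = True; b = False

{b, c}: 0 true → even ✓
{a, b, c}: 1 true → odd ✓
{a, b, m}: 1 true → odd ✓
{b, c, m}: 0 true → even ✓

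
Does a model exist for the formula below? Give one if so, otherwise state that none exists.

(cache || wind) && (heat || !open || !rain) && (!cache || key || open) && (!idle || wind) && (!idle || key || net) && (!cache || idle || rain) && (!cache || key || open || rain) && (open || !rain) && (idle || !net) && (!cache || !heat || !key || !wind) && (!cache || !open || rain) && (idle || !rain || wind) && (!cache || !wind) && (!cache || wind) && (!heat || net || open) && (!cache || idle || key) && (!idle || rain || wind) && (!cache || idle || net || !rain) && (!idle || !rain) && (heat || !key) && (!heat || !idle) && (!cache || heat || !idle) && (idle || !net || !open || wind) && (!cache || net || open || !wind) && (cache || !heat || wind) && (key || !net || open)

open: True; wind: True; heat: True; key: False; idle: False; rain: True; cache: False; net: False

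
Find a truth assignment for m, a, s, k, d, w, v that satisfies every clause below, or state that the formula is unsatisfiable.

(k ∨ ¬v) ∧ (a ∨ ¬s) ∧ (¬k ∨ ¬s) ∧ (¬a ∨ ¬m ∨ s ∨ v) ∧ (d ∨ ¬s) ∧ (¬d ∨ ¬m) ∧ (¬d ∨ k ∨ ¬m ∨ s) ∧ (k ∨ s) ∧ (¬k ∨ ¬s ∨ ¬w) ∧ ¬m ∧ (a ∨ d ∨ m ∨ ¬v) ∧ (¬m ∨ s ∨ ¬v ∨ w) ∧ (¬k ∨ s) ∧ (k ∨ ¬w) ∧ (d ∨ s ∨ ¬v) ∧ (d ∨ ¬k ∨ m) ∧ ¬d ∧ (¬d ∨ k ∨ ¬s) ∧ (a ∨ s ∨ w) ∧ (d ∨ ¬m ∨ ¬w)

Case d = True:
  Clause (¬d) is falsified — contradiction.
Case d = False:
  (d ∨ ¬s) forces s = False.
  (k ∨ s) forces k = True.
  Clause (¬k ∨ s) is falsified — contradiction.
Both cases fail, so the formula is unsatisfiable.

Unsatisfiable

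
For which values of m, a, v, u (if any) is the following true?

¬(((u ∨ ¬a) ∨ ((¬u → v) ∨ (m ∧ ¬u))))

m = False, a = True, v = False, u = False

  ¬(((u ∨ ¬a) ∨ ((¬u → v) ∨ (m ∧ ¬u)))) = True
    (u ∨ ¬a) ∨ ((¬u → v) ∨ (m ∧ ¬u)) = False
      u ∨ ¬a = False
        ¬a = False
      (¬u → v) ∨ (m ∧ ¬u) = False
        ¬u → v = False
          ¬u = True
        m ∧ ¬u = False
          ¬u = True
The formula evaluates to True.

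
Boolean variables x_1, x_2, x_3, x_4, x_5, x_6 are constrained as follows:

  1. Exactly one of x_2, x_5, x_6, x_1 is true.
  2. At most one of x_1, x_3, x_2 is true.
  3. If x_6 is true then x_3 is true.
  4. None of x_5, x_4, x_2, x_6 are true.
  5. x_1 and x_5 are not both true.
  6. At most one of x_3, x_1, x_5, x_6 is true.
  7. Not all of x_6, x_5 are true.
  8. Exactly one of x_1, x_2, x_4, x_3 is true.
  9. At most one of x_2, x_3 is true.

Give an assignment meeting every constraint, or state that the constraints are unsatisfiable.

x_1 = True; x_2 = False; x_3 = False; x_4 = False; x_5 = False; x_6 = False

  (1) {x_2, x_5, x_6, x_1}: 1 true — exactly one ✓
  (2) {x_1, x_3, x_2}: 1 true — at most one ✓
  (3) x_6=F ⇒ x_3: vacuous ✓
  (4) {x_5, x_4, x_2, x_6}: 0 true — none ✓
  (5) x_1=T, x_5=F — not both ✓
  (6) {x_3, x_1, x_5, x_6}: 1 true — at most one ✓
  (7) {x_6, x_5}: 0/2 true — not all ✓
  (8) {x_1, x_2, x_4, x_3}: 1 true — exactly one ✓
  (9) {x_2, x_3}: 0 true — at most one ✓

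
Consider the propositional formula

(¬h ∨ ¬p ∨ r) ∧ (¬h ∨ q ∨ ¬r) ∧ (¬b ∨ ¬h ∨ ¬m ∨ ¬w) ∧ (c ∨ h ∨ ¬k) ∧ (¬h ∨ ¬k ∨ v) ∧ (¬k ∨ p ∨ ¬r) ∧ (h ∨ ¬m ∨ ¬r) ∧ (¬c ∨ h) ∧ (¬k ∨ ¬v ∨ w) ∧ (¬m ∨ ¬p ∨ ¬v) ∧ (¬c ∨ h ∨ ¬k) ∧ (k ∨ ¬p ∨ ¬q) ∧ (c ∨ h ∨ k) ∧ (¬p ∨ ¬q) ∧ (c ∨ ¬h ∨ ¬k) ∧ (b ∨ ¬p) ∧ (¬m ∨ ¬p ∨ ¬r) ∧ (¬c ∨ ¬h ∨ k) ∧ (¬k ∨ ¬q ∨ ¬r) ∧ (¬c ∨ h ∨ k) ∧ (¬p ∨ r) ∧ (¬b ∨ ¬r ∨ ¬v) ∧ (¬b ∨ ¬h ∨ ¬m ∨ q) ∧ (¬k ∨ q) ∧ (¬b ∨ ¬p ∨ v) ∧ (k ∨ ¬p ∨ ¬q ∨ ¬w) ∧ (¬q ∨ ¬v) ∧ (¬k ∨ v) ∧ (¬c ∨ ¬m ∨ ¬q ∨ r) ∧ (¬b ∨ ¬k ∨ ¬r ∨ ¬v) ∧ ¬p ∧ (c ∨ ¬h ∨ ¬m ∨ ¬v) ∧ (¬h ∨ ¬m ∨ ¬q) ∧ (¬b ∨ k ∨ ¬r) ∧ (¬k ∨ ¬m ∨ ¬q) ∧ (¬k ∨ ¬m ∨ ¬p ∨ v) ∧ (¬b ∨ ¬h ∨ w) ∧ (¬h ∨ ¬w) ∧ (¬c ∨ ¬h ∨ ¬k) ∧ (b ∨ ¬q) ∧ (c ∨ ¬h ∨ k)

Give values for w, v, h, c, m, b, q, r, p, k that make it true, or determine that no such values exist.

Case h = True:
  (¬p) forces p = False.
  (¬h ∨ ¬w) forces w = False.
  (¬b ∨ ¬h ∨ w) forces b = False.
  (b ∨ ¬q) forces q = False.
  (¬h ∨ q ∨ ¬r) forces r = False.
  (¬k ∨ q) forces k = False.
  (¬c ∨ ¬h ∨ k) forces c = False.
  Clause (c ∨ ¬h ∨ k) is falsified — contradiction.
Case h = False:
  (¬c ∨ h) forces c = False.
  (c ∨ h ∨ ¬k) forces k = False.
  Clause (c ∨ h ∨ k) is falsified — contradiction.
Both cases fail, so the formula is unsatisfiable.

Unsatisfiable — no assignment works.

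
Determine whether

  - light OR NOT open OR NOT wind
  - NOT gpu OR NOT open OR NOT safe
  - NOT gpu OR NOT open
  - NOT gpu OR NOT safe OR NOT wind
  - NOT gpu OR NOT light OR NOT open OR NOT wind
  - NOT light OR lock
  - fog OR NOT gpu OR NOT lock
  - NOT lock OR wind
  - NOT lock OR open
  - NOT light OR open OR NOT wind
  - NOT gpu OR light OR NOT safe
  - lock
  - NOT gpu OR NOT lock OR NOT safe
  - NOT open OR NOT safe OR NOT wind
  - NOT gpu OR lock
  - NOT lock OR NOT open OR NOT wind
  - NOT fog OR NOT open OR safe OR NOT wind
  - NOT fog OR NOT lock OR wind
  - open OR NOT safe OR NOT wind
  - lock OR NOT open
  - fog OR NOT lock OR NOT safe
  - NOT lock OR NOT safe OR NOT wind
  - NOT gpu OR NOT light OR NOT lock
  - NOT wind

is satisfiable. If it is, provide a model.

Case lock = True:
  (NOT lock OR wind) forces wind = True.
  Clause (NOT wind) is falsified — contradiction.
Case lock = False:
  Clause (lock) is falsified — contradiction.
Both cases fail, so the formula is unsatisfiable.

No satisfying assignment exists.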